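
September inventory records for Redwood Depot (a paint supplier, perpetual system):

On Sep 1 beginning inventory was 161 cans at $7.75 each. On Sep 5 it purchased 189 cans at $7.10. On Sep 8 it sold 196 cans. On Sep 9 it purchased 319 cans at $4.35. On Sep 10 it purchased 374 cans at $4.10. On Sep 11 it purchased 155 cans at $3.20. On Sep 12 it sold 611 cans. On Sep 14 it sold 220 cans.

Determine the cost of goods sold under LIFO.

COGS = $4,739.25

Sep 8, 196 sold [LIFO — newest first]: 189 @ $7.10 + 7 @ $7.75 = $1,396.15
Sep 12, 611 sold [LIFO — newest first]: 155 @ $3.20 + 374 @ $4.10 + 82 @ $4.35 = $2,386.10
Sep 14, 220 sold [LIFO — newest first]: 220 @ $4.35 = $957.00
Total COGS = $1,396.15 + $2,386.10 + $957.00 = $4,739.25
Ending inventory: 154 @ $7.75 + 17 @ $4.35 = $1,267.45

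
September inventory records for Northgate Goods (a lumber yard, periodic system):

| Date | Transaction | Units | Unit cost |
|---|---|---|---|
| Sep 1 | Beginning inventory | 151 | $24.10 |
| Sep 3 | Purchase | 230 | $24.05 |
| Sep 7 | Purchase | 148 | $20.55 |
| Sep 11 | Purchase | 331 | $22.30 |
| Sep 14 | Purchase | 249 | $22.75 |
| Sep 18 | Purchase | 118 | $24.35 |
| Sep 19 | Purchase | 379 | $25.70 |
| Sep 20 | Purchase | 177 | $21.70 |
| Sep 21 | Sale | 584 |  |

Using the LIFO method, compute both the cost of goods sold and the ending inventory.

Sep 21, 584 sold [LIFO — newest first]: 177 @ $21.70 + 379 @ $25.70 + 28 @ $24.35 = $14,263.00
Ending inventory: 151 @ $24.10 + 230 @ $24.05 + 148 @ $20.55 + 331 @ $22.30 + 249 @ $22.75 + 90 @ $24.35 = $27,449.55
Check: goods available $41,712.55 = COGS $14,263.00 + ending $27,449.55

COGS = $14,263.00; ending inventory = $27,449.55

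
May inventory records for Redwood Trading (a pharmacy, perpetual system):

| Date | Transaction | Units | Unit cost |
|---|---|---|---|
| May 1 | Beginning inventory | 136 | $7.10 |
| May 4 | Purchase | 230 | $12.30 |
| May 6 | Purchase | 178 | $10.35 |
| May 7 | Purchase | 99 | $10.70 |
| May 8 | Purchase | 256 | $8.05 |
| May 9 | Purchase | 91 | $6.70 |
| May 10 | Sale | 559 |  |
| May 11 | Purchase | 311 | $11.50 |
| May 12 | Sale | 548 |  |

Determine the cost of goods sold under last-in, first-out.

May 10, 559 sold [LIFO — newest first]: 91 @ $6.70 + 256 @ $8.05 + 99 @ $10.70 + 113 @ $10.35 = $4,899.35
May 12, 548 sold [LIFO — newest first]: 311 @ $11.50 + 65 @ $10.35 + 172 @ $12.30 = $6,364.85
Total COGS = $4,899.35 + $6,364.85 = $11,264.20
Ending inventory: 136 @ $7.10 + 58 @ $12.30 = $1,679.00

COGS = $11,264.20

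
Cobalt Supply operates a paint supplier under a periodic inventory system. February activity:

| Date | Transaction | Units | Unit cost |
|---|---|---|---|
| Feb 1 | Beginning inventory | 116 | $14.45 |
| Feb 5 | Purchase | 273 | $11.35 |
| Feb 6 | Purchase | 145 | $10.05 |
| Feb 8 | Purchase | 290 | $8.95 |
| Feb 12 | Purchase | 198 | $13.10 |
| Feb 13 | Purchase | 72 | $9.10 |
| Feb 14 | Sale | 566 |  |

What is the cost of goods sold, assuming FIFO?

COGS = $6,518.40

Feb 14, 566 sold [FIFO — oldest first]: 116 @ $14.45 + 273 @ $11.35 + 145 @ $10.05 + 32 @ $8.95 = $6,518.40
Ending inventory: 258 @ $8.95 + 198 @ $13.10 + 72 @ $9.10 = $5,558.10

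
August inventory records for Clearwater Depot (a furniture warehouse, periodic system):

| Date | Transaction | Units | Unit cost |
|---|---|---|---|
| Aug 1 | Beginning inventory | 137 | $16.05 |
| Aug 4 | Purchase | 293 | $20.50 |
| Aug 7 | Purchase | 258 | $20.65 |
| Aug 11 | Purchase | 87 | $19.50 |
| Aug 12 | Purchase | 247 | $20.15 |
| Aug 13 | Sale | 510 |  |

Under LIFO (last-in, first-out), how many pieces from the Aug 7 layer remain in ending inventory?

82

Aug 13, 510 sold [LIFO — newest first]: 247 @ $20.15 + 87 @ $19.50 + 176 @ $20.65 = $10,307.95
Ending inventory: 137 @ $16.05 + 293 @ $20.50 + 82 @ $20.65 = $9,898.65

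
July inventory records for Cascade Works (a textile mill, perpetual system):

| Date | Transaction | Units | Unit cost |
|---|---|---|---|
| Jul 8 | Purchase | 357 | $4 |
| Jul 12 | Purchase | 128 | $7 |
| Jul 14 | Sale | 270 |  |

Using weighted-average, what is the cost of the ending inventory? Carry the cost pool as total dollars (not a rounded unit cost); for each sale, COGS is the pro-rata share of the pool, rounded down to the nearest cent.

Ending inventory = $1,030.23

After Jul 8: 357 on hand, pool $1,428.00 (≈ $4.0000 each)
After Jul 12: 485 on hand, pool $2,324.00 (≈ $4.7918 each)
Jul 14, sell 270: 270/485 × $2,324.00 → $1,293.77
Ending inventory (cost pool remaining) = $1,030.23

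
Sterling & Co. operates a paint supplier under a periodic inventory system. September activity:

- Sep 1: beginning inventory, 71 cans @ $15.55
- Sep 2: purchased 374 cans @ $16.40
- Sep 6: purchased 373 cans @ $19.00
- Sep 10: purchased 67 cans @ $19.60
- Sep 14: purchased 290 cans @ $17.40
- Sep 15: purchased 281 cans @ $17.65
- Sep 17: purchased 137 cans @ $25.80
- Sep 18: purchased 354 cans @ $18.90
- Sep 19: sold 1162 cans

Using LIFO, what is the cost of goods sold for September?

COGS = $22,171.05

Sep 19, 1162 sold [LIFO — newest first]: 354 @ $18.90 + 137 @ $25.80 + 281 @ $17.65 + 290 @ $17.40 + 67 @ $19.60 + 33 @ $19.00 = $22,171.05
Ending inventory: 71 @ $15.55 + 374 @ $16.40 + 340 @ $19.00 = $13,697.65
Check: goods available $35,868.70 = COGS $22,171.05 + ending $13,697.65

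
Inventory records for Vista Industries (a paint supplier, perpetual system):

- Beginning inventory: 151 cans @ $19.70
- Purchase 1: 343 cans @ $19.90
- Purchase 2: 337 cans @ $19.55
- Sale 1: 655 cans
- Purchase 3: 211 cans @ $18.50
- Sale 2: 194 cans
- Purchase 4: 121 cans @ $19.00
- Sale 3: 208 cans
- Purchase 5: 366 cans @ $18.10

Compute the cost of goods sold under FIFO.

COGS = $20,577.25

Sale 1 (655) [FIFO — oldest first]: 151 @ $19.70 + 343 @ $19.90 + 161 @ $19.55 = $12,947.95
Sale 2 (194) [FIFO — oldest first]: 176 @ $19.55 + 18 @ $18.50 = $3,773.80
Sale 3 (208) [FIFO — oldest first]: 193 @ $18.50 + 15 @ $19.00 = $3,855.50
Total COGS = $12,947.95 + $3,773.80 + $3,855.50 = $20,577.25
Ending inventory: 106 @ $19.00 + 366 @ $18.10 = $8,638.60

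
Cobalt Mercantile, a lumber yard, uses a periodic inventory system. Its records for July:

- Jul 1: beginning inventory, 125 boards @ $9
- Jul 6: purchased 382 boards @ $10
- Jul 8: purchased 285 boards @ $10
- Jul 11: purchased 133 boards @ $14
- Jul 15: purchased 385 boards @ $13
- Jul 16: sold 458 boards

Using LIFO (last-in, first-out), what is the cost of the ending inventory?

Jul 16, 458 sold [LIFO — newest first]: 385 @ $13 + 73 @ $14 = $6,027
Ending inventory: 125 @ $9 + 382 @ $10 + 285 @ $10 + 60 @ $14 = $8,635

Ending inventory = $8,635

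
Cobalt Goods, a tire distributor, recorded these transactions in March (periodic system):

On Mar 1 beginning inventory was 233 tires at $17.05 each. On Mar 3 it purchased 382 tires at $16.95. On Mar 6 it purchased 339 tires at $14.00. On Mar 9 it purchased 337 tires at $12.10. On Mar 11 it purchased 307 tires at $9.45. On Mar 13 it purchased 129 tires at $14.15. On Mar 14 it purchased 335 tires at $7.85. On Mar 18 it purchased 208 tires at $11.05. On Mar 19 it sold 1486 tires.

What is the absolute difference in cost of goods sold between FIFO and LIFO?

FIFO COGS: 233 @ $17.05 + 382 @ $16.95 + 339 @ $14.00 + 337 @ $12.10 + 195 @ $9.45 = $21,114.00
LIFO COGS: 208 @ $11.05 + 335 @ $7.85 + 129 @ $14.15 + 307 @ $9.45 + 337 @ $12.10 + 170 @ $14.00 = $16,112.35
Difference = |$21,114.00 − $16,112.35| = $5,001.65

$5,001.65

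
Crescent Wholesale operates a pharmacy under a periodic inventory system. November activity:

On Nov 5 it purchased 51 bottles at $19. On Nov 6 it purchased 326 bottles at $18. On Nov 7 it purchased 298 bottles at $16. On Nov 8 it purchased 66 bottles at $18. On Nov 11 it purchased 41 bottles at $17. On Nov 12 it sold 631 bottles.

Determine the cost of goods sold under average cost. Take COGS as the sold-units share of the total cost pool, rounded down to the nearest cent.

Nov 12, sell 631: 631/782 × $13,490.00 → $10,885.15
Ending inventory (cost pool remaining) = $2,604.85
Check: goods available $13,490.00 = COGS $10,885.15 + ending $2,604.85

COGS = $10,885.15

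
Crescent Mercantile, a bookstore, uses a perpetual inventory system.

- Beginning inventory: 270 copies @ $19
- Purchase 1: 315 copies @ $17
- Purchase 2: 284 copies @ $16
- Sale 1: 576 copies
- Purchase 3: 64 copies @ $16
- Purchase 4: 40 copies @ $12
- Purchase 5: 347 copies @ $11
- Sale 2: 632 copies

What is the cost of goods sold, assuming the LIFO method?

COGS = $18,222

Sale 1 (576) [LIFO — newest first]: 284 @ $16 + 292 @ $17 = $9,508
Sale 2 (632) [LIFO — newest first]: 347 @ $11 + 40 @ $12 + 64 @ $16 + 23 @ $17 + 158 @ $19 = $8,714
Total COGS = $9,508 + $8,714 = $18,222
Ending inventory: 112 @ $19 = $2,128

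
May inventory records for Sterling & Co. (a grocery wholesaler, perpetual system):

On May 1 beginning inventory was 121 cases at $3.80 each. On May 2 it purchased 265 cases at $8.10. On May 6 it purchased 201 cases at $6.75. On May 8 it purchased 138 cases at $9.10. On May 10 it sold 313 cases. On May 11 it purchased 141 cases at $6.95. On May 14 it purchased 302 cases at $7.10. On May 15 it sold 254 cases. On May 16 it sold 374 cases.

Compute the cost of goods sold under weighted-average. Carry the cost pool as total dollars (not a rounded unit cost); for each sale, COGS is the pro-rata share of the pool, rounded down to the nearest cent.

COGS = $6,726.14

After May 1: 121 on hand, pool $459.80 (≈ $3.8000 each)
After May 2: 386 on hand, pool $2,606.30 (≈ $6.7521 each)
After May 6: 587 on hand, pool $3,963.05 (≈ $6.7514 each)
After May 8: 725 on hand, pool $5,218.85 (≈ $7.1984 each)
May 10, sell 313: 313/725 × $5,218.85 → $2,253.10
After May 11: 553 on hand, pool $3,945.70 (≈ $7.1351 each)
After May 14: 855 on hand, pool $6,089.90 (≈ $7.1227 each)
May 15, sell 254: 254/855 × $6,089.90 → $1,809.16
May 16, sell 374: 374/601 × $4,280.74 → $2,663.88
Total COGS = $2,253.10 + $1,809.16 + $2,663.88 = $6,726.14
Ending inventory (cost pool remaining) = $1,616.86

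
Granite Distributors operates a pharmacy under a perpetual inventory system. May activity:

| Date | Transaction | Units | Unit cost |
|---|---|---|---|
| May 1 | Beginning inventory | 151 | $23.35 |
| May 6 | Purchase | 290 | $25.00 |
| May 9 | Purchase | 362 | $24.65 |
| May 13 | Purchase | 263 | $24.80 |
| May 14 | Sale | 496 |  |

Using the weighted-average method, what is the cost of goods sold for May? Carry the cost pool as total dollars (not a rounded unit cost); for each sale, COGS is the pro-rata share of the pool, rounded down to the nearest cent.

After May 1: 151 on hand, pool $3,525.85 (≈ $23.3500 each)
After May 6: 441 on hand, pool $10,775.85 (≈ $24.4350 each)
After May 9: 803 on hand, pool $19,699.15 (≈ $24.5319 each)
After May 13: 1066 on hand, pool $26,221.55 (≈ $24.5981 each)
May 14, sell 496: 496/1066 × $26,221.55 → $12,200.64
Ending inventory (cost pool remaining) = $14,020.91

COGS = $12,200.64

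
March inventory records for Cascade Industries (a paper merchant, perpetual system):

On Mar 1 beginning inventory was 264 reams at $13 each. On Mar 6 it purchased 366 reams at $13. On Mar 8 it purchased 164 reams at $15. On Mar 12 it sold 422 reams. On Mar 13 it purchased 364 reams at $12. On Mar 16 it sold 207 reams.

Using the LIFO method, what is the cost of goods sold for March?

COGS = $8,298

Mar 12, 422 sold [LIFO — newest first]: 164 @ $15 + 258 @ $13 = $5,814
Mar 16, 207 sold [LIFO — newest first]: 207 @ $12 = $2,484
Total COGS = $5,814 + $2,484 = $8,298
Ending inventory: 264 @ $13 + 108 @ $13 + 157 @ $12 = $6,720
Check: goods available $15,018 = COGS $8,298 + ending $6,720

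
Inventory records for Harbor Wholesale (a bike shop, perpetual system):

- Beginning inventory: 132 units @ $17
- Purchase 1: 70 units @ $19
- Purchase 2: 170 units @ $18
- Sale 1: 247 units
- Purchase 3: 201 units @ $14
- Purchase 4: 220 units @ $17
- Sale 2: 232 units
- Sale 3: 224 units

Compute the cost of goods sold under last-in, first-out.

Sale 1 (247) [LIFO — newest first]: 170 @ $18 + 70 @ $19 + 7 @ $17 = $4,509
Sale 2 (232) [LIFO — newest first]: 220 @ $17 + 12 @ $14 = $3,908
Sale 3 (224) [LIFO — newest first]: 189 @ $14 + 35 @ $17 = $3,241
Total COGS = $4,509 + $3,908 + $3,241 = $11,658
Ending inventory: 90 @ $17 = $1,530
Check: goods available $13,188 = COGS $11,658 + ending $1,530

COGS = $11,658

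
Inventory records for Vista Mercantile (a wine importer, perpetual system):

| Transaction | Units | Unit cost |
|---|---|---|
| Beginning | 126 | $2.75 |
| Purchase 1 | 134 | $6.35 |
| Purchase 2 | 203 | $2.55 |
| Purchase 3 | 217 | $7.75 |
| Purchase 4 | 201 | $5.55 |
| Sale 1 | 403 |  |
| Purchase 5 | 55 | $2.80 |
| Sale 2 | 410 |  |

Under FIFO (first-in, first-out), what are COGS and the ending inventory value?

Sale 1 (403) [FIFO — oldest first]: 126 @ $2.75 + 134 @ $6.35 + 143 @ $2.55 = $1,562.05
Sale 2 (410) [FIFO — oldest first]: 60 @ $2.55 + 217 @ $7.75 + 133 @ $5.55 = $2,572.90
Total COGS = $1,562.05 + $2,572.90 = $4,134.95
Ending inventory: 68 @ $5.55 + 55 @ $2.80 = $531.40

COGS = $4,134.95; ending inventory = $531.40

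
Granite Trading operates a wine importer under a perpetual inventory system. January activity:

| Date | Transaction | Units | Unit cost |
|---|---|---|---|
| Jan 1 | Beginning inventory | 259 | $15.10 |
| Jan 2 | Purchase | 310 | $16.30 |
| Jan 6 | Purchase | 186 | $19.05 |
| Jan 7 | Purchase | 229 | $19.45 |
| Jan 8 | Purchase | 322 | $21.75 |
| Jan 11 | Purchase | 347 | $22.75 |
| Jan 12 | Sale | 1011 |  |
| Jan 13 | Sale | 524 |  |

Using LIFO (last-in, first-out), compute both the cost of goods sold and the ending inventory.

Jan 12, 1011 sold [LIFO — newest first]: 347 @ $22.75 + 322 @ $21.75 + 229 @ $19.45 + 113 @ $19.05 = $21,504.45
Jan 13, 524 sold [LIFO — newest first]: 73 @ $19.05 + 310 @ $16.30 + 141 @ $15.10 = $8,572.75
Total COGS = $21,504.45 + $8,572.75 = $30,077.20
Ending inventory: 118 @ $15.10 = $1,781.80
Check: goods available $31,859.00 = COGS $30,077.20 + ending $1,781.80

COGS = $30,077.20; ending inventory = $1,781.80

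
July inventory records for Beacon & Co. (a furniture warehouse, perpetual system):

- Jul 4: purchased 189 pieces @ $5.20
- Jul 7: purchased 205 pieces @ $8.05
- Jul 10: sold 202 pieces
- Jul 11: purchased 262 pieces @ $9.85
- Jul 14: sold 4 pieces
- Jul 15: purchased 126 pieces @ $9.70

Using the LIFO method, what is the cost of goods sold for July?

Jul 10, 202 sold [LIFO — newest first]: 202 @ $8.05 = $1,626.10
Jul 14, 4 sold [LIFO — newest first]: 4 @ $9.85 = $39.40
Total COGS = $1,626.10 + $39.40 = $1,665.50
Ending inventory: 189 @ $5.20 + 3 @ $8.05 + 258 @ $9.85 + 126 @ $9.70 = $4,770.45

COGS = $1,665.50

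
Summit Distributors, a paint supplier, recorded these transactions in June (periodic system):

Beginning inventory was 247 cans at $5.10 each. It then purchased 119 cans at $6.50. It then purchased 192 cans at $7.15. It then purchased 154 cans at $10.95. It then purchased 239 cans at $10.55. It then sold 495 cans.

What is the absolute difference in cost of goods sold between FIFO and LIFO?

FIFO COGS: 247 @ $5.10 + 119 @ $6.50 + 129 @ $7.15 = $2,955.55
LIFO COGS: 239 @ $10.55 + 154 @ $10.95 + 102 @ $7.15 = $4,937.05
Difference = |$2,955.55 − $4,937.05| = $1,981.50

$1,981.50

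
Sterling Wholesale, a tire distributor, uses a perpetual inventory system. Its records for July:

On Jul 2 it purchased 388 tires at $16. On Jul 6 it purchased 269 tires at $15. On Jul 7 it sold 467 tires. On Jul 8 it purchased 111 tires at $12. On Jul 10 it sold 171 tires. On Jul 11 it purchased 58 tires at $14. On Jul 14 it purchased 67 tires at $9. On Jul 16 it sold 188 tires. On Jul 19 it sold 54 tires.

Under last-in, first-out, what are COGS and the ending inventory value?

COGS = $12,782; ending inventory = $208

Jul 7, 467 sold [LIFO — newest first]: 269 @ $15 + 198 @ $16 = $7,203
Jul 10, 171 sold [LIFO — newest first]: 111 @ $12 + 60 @ $16 = $2,292
Jul 16, 188 sold [LIFO — newest first]: 67 @ $9 + 58 @ $14 + 63 @ $16 = $2,423
Jul 19, 54 sold [LIFO — newest first]: 54 @ $16 = $864
Total COGS = $7,203 + $2,292 + $2,423 + $864 = $12,782
Ending inventory: 13 @ $16 = $208
Check: goods available $12,990 = COGS $12,782 + ending $208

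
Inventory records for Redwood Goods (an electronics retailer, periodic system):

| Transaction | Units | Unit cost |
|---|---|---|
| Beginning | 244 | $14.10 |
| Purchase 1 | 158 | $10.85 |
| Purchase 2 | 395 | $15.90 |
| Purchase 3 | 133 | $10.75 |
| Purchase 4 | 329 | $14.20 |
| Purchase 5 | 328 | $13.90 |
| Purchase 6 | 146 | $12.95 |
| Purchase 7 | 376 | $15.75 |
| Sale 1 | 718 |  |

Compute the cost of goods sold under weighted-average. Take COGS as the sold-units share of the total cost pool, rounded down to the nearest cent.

Sale 1, sell 718: 718/2109 × $29,908.65 → $10,182.27
Ending inventory (cost pool remaining) = $19,726.38

COGS = $10,182.27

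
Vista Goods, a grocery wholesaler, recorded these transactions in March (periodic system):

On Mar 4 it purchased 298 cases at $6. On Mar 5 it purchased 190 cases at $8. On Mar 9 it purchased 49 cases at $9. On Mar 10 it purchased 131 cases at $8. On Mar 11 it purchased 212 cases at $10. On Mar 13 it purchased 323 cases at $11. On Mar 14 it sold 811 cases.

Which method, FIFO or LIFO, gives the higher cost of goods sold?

FIFO COGS: 298 @ $6 + 190 @ $8 + 49 @ $9 + 131 @ $8 + 143 @ $10 = $6,227
LIFO COGS: 323 @ $11 + 212 @ $10 + 131 @ $8 + 49 @ $9 + 96 @ $8 = $7,930

LIFO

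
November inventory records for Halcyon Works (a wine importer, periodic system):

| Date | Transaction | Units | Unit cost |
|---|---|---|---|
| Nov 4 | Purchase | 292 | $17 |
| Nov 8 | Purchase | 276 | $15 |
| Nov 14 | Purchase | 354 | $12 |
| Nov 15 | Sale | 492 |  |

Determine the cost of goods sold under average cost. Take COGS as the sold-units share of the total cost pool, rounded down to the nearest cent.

Nov 15, sell 492: 492/922 × $13,352.00 → $7,124.92
Ending inventory (cost pool remaining) = $6,227.08
Check: goods available $13,352.00 = COGS $7,124.92 + ending $6,227.08

COGS = $7,124.92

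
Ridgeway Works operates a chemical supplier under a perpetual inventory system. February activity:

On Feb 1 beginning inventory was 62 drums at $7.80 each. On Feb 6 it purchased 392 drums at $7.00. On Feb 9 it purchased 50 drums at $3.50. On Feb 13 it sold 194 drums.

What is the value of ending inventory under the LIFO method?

Feb 13, 194 sold [LIFO — newest first]: 50 @ $3.50 + 144 @ $7.00 = $1,183.00
Ending inventory: 62 @ $7.80 + 248 @ $7.00 = $2,219.60
Check: goods available $3,402.60 = COGS $1,183.00 + ending $2,219.60

Ending inventory = $2,219.60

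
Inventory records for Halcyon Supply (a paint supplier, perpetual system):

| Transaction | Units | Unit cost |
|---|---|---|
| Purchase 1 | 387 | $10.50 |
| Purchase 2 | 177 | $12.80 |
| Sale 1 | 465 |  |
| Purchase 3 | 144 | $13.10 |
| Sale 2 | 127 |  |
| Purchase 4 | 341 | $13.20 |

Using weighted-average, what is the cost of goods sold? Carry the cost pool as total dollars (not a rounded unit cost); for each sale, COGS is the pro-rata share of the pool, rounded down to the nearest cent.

After Purchase 1: 387 on hand, pool $4,063.50 (≈ $10.5000 each)
After Purchase 2: 564 on hand, pool $6,329.10 (≈ $11.2218 each)
Sale 1, sell 465: 465/564 × $6,329.10 → $5,218.14
After Purchase 3: 243 on hand, pool $2,997.36 (≈ $12.3348 each)
Sale 2, sell 127: 127/243 × $2,997.36 → $1,566.52
After Purchase 4: 457 on hand, pool $5,932.04 (≈ $12.9804 each)
Total COGS = $5,218.14 + $1,566.52 = $6,784.66
Ending inventory (cost pool remaining) = $5,932.04
Check: goods available $12,716.70 = COGS $6,784.66 + ending $5,932.04

COGS = $6,784.66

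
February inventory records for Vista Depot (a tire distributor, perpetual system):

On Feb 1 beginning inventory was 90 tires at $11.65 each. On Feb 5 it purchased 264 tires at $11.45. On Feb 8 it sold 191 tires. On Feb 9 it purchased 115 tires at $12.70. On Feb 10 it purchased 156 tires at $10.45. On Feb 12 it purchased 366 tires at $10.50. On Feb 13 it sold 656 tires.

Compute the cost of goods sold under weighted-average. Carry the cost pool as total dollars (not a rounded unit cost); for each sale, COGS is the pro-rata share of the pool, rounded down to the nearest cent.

COGS = $9,419.49

After Feb 1: 90 on hand, pool $1,048.50 (≈ $11.6500 each)
After Feb 5: 354 on hand, pool $4,071.30 (≈ $11.5008 each)
Feb 8, sell 191: 191/354 × $4,071.30 → $2,196.66
After Feb 9: 278 on hand, pool $3,335.14 (≈ $11.9969 each)
After Feb 10: 434 on hand, pool $4,965.34 (≈ $11.4409 each)
After Feb 12: 800 on hand, pool $8,808.34 (≈ $11.0104 each)
Feb 13, sell 656: 656/800 × $8,808.34 → $7,222.83
Total COGS = $2,196.66 + $7,222.83 = $9,419.49
Ending inventory (cost pool remaining) = $1,585.51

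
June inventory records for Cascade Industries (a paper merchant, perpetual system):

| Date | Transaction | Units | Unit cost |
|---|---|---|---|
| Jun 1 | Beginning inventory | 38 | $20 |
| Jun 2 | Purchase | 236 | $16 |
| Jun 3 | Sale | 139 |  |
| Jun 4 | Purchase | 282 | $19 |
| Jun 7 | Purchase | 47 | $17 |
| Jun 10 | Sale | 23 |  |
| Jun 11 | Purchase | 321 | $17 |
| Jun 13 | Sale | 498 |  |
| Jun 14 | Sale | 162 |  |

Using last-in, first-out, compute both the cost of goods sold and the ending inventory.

Jun 3, 139 sold [LIFO — newest first]: 139 @ $16 = $2,224
Jun 10, 23 sold [LIFO — newest first]: 23 @ $17 = $391
Jun 13, 498 sold [LIFO — newest first]: 321 @ $17 + 24 @ $17 + 153 @ $19 = $8,772
Jun 14, 162 sold [LIFO — newest first]: 129 @ $19 + 33 @ $16 = $2,979
Total COGS = $2,224 + $391 + $8,772 + $2,979 = $14,366
Ending inventory: 38 @ $20 + 64 @ $16 = $1,784
Check: goods available $16,150 = COGS $14,366 + ending $1,784

COGS = $14,366; ending inventory = $1,784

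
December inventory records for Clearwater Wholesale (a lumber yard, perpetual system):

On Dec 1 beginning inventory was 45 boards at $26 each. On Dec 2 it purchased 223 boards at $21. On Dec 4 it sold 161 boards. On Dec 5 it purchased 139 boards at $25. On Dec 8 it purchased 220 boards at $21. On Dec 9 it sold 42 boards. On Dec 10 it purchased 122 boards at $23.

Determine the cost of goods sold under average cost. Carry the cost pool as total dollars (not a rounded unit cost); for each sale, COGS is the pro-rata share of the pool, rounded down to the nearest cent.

After Dec 1: 45 on hand, pool $1,170.00 (≈ $26.0000 each)
After Dec 2: 268 on hand, pool $5,853.00 (≈ $21.8396 each)
Dec 4, sell 161: 161/268 × $5,853.00 → $3,516.16
After Dec 5: 246 on hand, pool $5,811.84 (≈ $23.6254 each)
After Dec 8: 466 on hand, pool $10,431.84 (≈ $22.3859 each)
Dec 9, sell 42: 42/466 × $10,431.84 → $940.20
After Dec 10: 546 on hand, pool $12,297.64 (≈ $22.5232 each)
Total COGS = $3,516.16 + $940.20 = $4,456.36
Ending inventory (cost pool remaining) = $12,297.64
Check: goods available $16,754.00 = COGS $4,456.36 + ending $12,297.64

COGS = $4,456.36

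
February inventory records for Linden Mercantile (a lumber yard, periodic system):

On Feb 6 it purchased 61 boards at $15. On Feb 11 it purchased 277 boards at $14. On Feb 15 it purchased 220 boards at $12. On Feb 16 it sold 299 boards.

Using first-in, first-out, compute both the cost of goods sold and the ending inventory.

COGS = $4,247; ending inventory = $3,186

Feb 16, 299 sold [FIFO — oldest first]: 61 @ $15 + 238 @ $14 = $4,247
Ending inventory: 39 @ $14 + 220 @ $12 = $3,186
Check: goods available $7,433 = COGS $4,247 + ending $3,186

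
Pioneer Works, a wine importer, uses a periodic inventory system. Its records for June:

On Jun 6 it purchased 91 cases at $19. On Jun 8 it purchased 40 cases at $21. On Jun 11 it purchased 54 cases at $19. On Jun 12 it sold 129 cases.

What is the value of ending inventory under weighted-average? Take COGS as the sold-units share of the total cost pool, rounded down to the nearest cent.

Jun 12, sell 129: 129/185 × $3,595.00 → $2,506.78
Ending inventory (cost pool remaining) = $1,088.22
Check: goods available $3,595.00 = COGS $2,506.78 + ending $1,088.22

Ending inventory = $1,088.22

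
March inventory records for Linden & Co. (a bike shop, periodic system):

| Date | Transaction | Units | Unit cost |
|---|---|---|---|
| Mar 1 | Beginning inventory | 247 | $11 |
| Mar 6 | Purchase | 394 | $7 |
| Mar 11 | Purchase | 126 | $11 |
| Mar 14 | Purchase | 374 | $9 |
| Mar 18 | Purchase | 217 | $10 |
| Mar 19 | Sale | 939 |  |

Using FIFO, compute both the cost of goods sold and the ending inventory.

Mar 19, 939 sold [FIFO — oldest first]: 247 @ $11 + 394 @ $7 + 126 @ $11 + 172 @ $9 = $8,409
Ending inventory: 202 @ $9 + 217 @ $10 = $3,988
Check: goods available $12,397 = COGS $8,409 + ending $3,988

COGS = $8,409; ending inventory = $3,988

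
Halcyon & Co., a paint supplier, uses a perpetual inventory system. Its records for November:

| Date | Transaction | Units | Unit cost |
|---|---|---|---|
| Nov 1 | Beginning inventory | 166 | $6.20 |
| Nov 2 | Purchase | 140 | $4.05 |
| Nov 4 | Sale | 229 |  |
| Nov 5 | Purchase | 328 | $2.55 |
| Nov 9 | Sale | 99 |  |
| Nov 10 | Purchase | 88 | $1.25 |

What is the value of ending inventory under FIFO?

Ending inventory = $890.30

Nov 4, 229 sold [FIFO — oldest first]: 166 @ $6.20 + 63 @ $4.05 = $1,284.35
Nov 9, 99 sold [FIFO — oldest first]: 77 @ $4.05 + 22 @ $2.55 = $367.95
Total COGS = $1,284.35 + $367.95 = $1,652.30
Ending inventory: 306 @ $2.55 + 88 @ $1.25 = $890.30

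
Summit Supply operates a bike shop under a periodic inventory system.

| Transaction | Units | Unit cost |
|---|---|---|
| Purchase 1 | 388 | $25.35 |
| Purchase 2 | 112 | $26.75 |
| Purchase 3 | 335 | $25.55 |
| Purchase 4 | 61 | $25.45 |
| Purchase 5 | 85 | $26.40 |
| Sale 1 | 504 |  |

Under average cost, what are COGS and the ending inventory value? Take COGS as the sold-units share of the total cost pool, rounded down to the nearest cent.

Sale 1, sell 504: 504/981 × $25,187.50 → $12,940.36
Ending inventory (cost pool remaining) = $12,247.14

COGS = $12,940.36; ending inventory = $12,247.14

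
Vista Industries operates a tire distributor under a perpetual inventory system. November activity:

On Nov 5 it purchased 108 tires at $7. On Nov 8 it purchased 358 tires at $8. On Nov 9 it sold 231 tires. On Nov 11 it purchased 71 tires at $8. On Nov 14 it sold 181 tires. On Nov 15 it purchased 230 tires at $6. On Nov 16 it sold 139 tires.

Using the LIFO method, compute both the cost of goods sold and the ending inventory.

COGS = $4,130; ending inventory = $1,438

Nov 9, 231 sold [LIFO — newest first]: 231 @ $8 = $1,848
Nov 14, 181 sold [LIFO — newest first]: 71 @ $8 + 110 @ $8 = $1,448
Nov 16, 139 sold [LIFO — newest first]: 139 @ $6 = $834
Total COGS = $1,848 + $1,448 + $834 = $4,130
Ending inventory: 108 @ $7 + 17 @ $8 + 91 @ $6 = $1,438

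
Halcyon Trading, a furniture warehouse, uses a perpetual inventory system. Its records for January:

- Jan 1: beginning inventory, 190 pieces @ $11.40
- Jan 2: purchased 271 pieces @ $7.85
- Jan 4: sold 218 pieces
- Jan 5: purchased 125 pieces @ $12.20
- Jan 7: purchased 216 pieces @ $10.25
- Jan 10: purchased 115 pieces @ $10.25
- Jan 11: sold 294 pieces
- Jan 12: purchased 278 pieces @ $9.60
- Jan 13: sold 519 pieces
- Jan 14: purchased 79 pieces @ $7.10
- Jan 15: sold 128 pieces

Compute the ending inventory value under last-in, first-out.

Ending inventory = $1,311.00

Jan 4, 218 sold [LIFO — newest first]: 218 @ $7.85 = $1,711.30
Jan 11, 294 sold [LIFO — newest first]: 115 @ $10.25 + 179 @ $10.25 = $3,013.50
Jan 13, 519 sold [LIFO — newest first]: 278 @ $9.60 + 37 @ $10.25 + 125 @ $12.20 + 53 @ $7.85 + 26 @ $11.40 = $5,285.50
Jan 15, 128 sold [LIFO — newest first]: 79 @ $7.10 + 49 @ $11.40 = $1,119.50
Total COGS = $1,711.30 + $3,013.50 + $5,285.50 + $1,119.50 = $11,129.80
Ending inventory: 115 @ $11.40 = $1,311.00
Check: goods available $12,440.80 = COGS $11,129.80 + ending $1,311.00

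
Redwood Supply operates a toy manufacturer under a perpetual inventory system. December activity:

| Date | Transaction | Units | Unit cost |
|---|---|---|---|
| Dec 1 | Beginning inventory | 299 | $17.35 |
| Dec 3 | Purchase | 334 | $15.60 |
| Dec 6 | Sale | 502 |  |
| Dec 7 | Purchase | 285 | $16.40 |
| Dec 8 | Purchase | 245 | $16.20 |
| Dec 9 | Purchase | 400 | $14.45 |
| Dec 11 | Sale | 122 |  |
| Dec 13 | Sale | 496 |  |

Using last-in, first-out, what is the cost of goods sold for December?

Dec 6, 502 sold [LIFO — newest first]: 334 @ $15.60 + 168 @ $17.35 = $8,125.20
Dec 11, 122 sold [LIFO — newest first]: 122 @ $14.45 = $1,762.90
Dec 13, 496 sold [LIFO — newest first]: 278 @ $14.45 + 218 @ $16.20 = $7,548.70
Total COGS = $8,125.20 + $1,762.90 + $7,548.70 = $17,436.80
Ending inventory: 131 @ $17.35 + 285 @ $16.40 + 27 @ $16.20 = $7,384.25

COGS = $17,436.80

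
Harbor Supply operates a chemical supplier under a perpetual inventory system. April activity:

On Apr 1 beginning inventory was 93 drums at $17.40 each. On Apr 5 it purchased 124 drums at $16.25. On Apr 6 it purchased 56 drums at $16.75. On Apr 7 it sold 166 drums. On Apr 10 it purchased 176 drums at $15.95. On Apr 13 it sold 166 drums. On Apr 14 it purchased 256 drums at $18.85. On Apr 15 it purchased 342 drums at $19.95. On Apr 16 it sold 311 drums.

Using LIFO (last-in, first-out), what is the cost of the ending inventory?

Apr 7, 166 sold [LIFO — newest first]: 56 @ $16.75 + 110 @ $16.25 = $2,725.50
Apr 13, 166 sold [LIFO — newest first]: 166 @ $15.95 = $2,647.70
Apr 16, 311 sold [LIFO — newest first]: 311 @ $19.95 = $6,204.45
Total COGS = $2,725.50 + $2,647.70 + $6,204.45 = $11,577.65
Ending inventory: 93 @ $17.40 + 14 @ $16.25 + 10 @ $15.95 + 256 @ $18.85 + 31 @ $19.95 = $7,449.25

Ending inventory = $7,449.25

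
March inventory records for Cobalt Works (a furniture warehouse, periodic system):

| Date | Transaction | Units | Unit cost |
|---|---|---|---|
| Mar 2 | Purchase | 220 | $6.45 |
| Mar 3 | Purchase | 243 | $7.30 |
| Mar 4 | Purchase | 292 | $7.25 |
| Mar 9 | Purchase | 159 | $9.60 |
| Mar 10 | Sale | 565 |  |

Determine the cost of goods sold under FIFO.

COGS = $3,932.40

Mar 10, 565 sold [FIFO — oldest first]: 220 @ $6.45 + 243 @ $7.30 + 102 @ $7.25 = $3,932.40
Ending inventory: 190 @ $7.25 + 159 @ $9.60 = $2,903.90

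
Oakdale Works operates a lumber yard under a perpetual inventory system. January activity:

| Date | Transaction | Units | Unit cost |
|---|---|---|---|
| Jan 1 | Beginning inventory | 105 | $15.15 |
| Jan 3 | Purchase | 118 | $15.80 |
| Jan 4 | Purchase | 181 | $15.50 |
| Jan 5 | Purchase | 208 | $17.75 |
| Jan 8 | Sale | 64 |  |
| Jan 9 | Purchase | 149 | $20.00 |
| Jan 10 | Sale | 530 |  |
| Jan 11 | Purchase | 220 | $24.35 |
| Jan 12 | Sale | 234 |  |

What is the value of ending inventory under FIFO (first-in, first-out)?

Ending inventory = $3,725.55

Jan 8, 64 sold [FIFO — oldest first]: 64 @ $15.15 = $969.60
Jan 10, 530 sold [FIFO — oldest first]: 41 @ $15.15 + 118 @ $15.80 + 181 @ $15.50 + 190 @ $17.75 = $8,663.55
Jan 12, 234 sold [FIFO — oldest first]: 18 @ $17.75 + 149 @ $20.00 + 67 @ $24.35 = $4,930.95
Total COGS = $969.60 + $8,663.55 + $4,930.95 = $14,564.10
Ending inventory: 153 @ $24.35 = $3,725.55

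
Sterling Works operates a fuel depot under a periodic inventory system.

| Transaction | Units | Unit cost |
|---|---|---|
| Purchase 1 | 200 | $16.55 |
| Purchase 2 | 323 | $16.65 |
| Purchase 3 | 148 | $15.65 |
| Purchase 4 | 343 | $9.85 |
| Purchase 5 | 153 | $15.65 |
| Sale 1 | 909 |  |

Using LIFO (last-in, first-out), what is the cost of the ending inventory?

Sale 1 (909) [LIFO — newest first]: 153 @ $15.65 + 343 @ $9.85 + 148 @ $15.65 + 265 @ $16.65 = $12,501.45
Ending inventory: 200 @ $16.55 + 58 @ $16.65 = $4,275.70

Ending inventory = $4,275.70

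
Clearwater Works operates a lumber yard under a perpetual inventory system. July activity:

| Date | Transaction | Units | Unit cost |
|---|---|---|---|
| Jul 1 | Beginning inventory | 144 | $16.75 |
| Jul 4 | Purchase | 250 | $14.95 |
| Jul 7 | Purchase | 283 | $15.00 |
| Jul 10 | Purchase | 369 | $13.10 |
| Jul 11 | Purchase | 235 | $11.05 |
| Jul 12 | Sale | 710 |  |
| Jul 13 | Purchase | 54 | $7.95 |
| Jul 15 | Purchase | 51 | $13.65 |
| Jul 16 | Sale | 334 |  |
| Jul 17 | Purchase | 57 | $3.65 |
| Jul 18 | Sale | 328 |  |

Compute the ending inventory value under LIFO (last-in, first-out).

Ending inventory = $1,189.25

Jul 12, 710 sold [LIFO — newest first]: 235 @ $11.05 + 369 @ $13.10 + 106 @ $15.00 = $9,020.65
Jul 16, 334 sold [LIFO — newest first]: 51 @ $13.65 + 54 @ $7.95 + 177 @ $15.00 + 52 @ $14.95 = $4,557.85
Jul 18, 328 sold [LIFO — newest first]: 57 @ $3.65 + 198 @ $14.95 + 73 @ $16.75 = $4,390.90
Total COGS = $9,020.65 + $4,557.85 + $4,390.90 = $17,969.40
Ending inventory: 71 @ $16.75 = $1,189.25
Check: goods available $19,158.65 = COGS $17,969.40 + ending $1,189.25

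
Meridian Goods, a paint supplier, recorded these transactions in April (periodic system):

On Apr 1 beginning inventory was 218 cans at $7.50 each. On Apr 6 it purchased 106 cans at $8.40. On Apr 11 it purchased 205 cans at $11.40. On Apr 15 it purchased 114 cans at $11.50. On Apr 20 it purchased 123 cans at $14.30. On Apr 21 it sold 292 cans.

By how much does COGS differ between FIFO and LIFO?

FIFO COGS: 218 @ $7.50 + 74 @ $8.40 = $2,256.60
LIFO COGS: 123 @ $14.30 + 114 @ $11.50 + 55 @ $11.40 = $3,696.90
Difference = |$2,256.60 − $3,696.90| = $1,440.30

$1,440.30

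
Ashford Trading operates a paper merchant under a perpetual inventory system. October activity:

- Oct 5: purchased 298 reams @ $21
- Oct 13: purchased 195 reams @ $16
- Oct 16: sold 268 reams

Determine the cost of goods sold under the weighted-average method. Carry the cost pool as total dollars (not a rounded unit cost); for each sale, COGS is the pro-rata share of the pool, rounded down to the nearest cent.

COGS = $5,097.97

After Oct 5: 298 on hand, pool $6,258.00 (≈ $21.0000 each)
After Oct 13: 493 on hand, pool $9,378.00 (≈ $19.0223 each)
Oct 16, sell 268: 268/493 × $9,378.00 → $5,097.97
Ending inventory (cost pool remaining) = $4,280.03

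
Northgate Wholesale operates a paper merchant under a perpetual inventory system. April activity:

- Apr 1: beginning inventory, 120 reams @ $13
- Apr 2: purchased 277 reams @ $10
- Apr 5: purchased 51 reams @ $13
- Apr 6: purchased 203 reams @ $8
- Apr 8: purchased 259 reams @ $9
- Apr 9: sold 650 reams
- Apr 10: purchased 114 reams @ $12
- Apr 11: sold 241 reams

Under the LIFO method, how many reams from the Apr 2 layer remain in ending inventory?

13

Apr 9, 650 sold [LIFO — newest first]: 259 @ $9 + 203 @ $8 + 51 @ $13 + 137 @ $10 = $5,988
Apr 11, 241 sold [LIFO — newest first]: 114 @ $12 + 127 @ $10 = $2,638
Total COGS = $5,988 + $2,638 = $8,626
Ending inventory: 120 @ $13 + 13 @ $10 = $1,690
Check: goods available $10,316 = COGS $8,626 + ending $1,690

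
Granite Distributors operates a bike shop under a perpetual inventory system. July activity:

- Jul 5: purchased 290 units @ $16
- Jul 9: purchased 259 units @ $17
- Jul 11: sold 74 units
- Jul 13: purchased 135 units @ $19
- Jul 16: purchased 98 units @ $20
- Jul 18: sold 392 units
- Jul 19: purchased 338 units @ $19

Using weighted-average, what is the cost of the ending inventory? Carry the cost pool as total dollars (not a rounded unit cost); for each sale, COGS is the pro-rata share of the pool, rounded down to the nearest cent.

Ending inventory = $11,933.75

After Jul 5: 290 on hand, pool $4,640.00 (≈ $16.0000 each)
After Jul 9: 549 on hand, pool $9,043.00 (≈ $16.4718 each)
Jul 11, sell 74: 74/549 × $9,043.00 → $1,218.91
After Jul 13: 610 on hand, pool $10,389.09 (≈ $17.0313 each)
After Jul 16: 708 on hand, pool $12,349.09 (≈ $17.4422 each)
Jul 18, sell 392: 392/708 × $12,349.09 → $6,837.34
After Jul 19: 654 on hand, pool $11,933.75 (≈ $18.2473 each)
Total COGS = $1,218.91 + $6,837.34 = $8,056.25
Ending inventory (cost pool remaining) = $11,933.75
Check: goods available $19,990.00 = COGS $8,056.25 + ending $11,933.75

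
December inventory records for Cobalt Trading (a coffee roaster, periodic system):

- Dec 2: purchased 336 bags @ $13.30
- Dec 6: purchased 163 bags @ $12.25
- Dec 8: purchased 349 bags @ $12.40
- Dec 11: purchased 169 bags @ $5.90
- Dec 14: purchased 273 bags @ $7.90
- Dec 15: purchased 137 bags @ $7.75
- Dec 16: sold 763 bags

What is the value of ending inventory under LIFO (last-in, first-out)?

Ending inventory = $8,511.55

Dec 16, 763 sold [LIFO — newest first]: 137 @ $7.75 + 273 @ $7.90 + 169 @ $5.90 + 184 @ $12.40 = $6,497.15
Ending inventory: 336 @ $13.30 + 163 @ $12.25 + 165 @ $12.40 = $8,511.55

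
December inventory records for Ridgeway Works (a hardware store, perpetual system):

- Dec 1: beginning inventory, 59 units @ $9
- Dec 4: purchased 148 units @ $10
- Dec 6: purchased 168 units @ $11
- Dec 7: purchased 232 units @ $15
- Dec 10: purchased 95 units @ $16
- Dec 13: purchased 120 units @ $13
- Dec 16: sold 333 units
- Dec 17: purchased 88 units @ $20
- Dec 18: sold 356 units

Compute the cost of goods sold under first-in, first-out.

COGS = $8,651

Dec 16, 333 sold [FIFO — oldest first]: 59 @ $9 + 148 @ $10 + 126 @ $11 = $3,397
Dec 18, 356 sold [FIFO — oldest first]: 42 @ $11 + 232 @ $15 + 82 @ $16 = $5,254
Total COGS = $3,397 + $5,254 = $8,651
Ending inventory: 13 @ $16 + 120 @ $13 + 88 @ $20 = $3,528
Check: goods available $12,179 = COGS $8,651 + ending $3,528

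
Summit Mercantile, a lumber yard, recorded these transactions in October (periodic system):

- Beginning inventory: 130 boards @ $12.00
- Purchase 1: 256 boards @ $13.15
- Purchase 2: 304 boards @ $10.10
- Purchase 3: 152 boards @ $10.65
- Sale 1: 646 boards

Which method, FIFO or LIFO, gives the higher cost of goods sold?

FIFO

FIFO COGS: 130 @ $12.00 + 256 @ $13.15 + 260 @ $10.10 = $7,552.40
LIFO COGS: 152 @ $10.65 + 304 @ $10.10 + 190 @ $13.15 = $7,187.70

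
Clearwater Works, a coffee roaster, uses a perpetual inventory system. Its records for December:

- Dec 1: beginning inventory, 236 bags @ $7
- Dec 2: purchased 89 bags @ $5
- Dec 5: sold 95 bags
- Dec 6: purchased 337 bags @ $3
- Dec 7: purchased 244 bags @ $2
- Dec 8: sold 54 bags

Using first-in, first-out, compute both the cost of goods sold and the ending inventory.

COGS = $1,043; ending inventory = $2,553

Dec 5, 95 sold [FIFO — oldest first]: 95 @ $7 = $665
Dec 8, 54 sold [FIFO — oldest first]: 54 @ $7 = $378
Total COGS = $665 + $378 = $1,043
Ending inventory: 87 @ $7 + 89 @ $5 + 337 @ $3 + 244 @ $2 = $2,553
Check: goods available $3,596 = COGS $1,043 + ending $2,553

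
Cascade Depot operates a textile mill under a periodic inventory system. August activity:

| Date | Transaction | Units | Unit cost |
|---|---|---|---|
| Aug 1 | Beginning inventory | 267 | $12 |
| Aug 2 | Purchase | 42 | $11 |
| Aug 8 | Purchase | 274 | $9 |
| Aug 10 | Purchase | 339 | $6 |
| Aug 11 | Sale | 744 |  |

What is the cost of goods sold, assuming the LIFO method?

COGS = $6,030

Aug 11, 744 sold [LIFO — newest first]: 339 @ $6 + 274 @ $9 + 42 @ $11 + 89 @ $12 = $6,030
Ending inventory: 178 @ $12 = $2,136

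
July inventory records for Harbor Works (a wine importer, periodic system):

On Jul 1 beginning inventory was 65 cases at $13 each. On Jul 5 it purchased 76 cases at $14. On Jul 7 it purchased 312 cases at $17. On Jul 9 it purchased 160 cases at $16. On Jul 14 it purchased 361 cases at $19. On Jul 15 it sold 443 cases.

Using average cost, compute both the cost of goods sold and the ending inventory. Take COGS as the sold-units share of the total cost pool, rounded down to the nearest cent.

COGS = $7,564.65; ending inventory = $9,067.35

Jul 15, sell 443: 443/974 × $16,632.00 → $7,564.65
Ending inventory (cost pool remaining) = $9,067.35
Check: goods available $16,632.00 = COGS $7,564.65 + ending $9,067.35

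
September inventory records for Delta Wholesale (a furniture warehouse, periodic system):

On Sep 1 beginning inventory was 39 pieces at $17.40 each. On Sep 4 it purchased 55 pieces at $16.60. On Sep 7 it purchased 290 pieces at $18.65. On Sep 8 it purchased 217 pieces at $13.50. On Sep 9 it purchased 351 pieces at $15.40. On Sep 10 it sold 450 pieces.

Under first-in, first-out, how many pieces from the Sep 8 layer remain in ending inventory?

Sep 10, 450 sold [FIFO — oldest first]: 39 @ $17.40 + 55 @ $16.60 + 290 @ $18.65 + 66 @ $13.50 = $7,891.10
Ending inventory: 151 @ $13.50 + 351 @ $15.40 = $7,443.90

151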